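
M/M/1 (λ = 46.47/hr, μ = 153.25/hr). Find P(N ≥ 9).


ρ = 46.47/153.25 = 0.3032
P(N ≥ n) = ρ^n = 0.3032^9 = 0.00002167

Final: 0.00002167


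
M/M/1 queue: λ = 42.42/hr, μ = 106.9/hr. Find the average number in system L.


ρ = λ/μ = 42.42/106.9 = 0.3968
L = ρ/(1−ρ) = 0.3968/(1 − 0.3968) = 0.3968/0.6032 = 0.6579

Final: 0.6579


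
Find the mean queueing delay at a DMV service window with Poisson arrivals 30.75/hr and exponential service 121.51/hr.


ρ = 30.75/121.51 = 0.2531
Wq = ρ/(μ−λ) = 0.2531/(121.51 − 30.75) = 0.2531/90.76 = 0.002788 hr

Final: 0.002788 hr


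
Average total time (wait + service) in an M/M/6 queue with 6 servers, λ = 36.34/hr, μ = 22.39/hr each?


a = 1.6230; ρ = 0.2705; P₀ = 0.197216
Lq = P₀·a^c·ρ/(c!(1−ρ)²) = 0.002545
Wq = Lq/λ = 0.002545/36.34 = 0.00007004 hr
W = Wq + 1/μ = 0.00007004 + 0.04466 = 0.04473 hr

Final: 0.04473 hr


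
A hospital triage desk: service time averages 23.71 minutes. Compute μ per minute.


μ = 1/(service time) in consistent units.
1 minute = 1 min, so μ = 1/23.71 = 0.04218 per minute

Final: 0.04218 /min


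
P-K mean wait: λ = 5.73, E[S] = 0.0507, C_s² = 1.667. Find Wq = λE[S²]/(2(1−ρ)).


ρ = λ·E[S] = 5.73·0.0507 = 0.2905
E[S²] = E[S]²(1+C_s²) = 0.0507²·(1+1.667) = 0.006855
Wq = λ·E[S²]/(2(1−ρ)) = 5.73·0.006855/(2·0.7095) = 0.02768 hr

Final: 0.02768 hr


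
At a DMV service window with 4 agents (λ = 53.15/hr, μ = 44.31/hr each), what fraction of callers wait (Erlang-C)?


a = λ/μ = 1.1995; ρ = a/4 = 0.2999
P₀ = 0.300323 (from M/M/c formula)
C(c,a) = [a^c/(c!(1−ρ))]·P₀ = [2.07017/(24·0.7001)]·0.300323
= 0.12320·0.300323 = 0.037001

Final: 0.037001


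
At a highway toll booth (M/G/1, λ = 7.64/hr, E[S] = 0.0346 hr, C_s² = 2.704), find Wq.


ρ = λ·E[S] = 7.64·0.0346 = 0.2643
E[S²] = E[S]²(1+C_s²) = 0.0346²·(1+2.704) = 0.004434
Wq = λ·E[S²]/(2(1−ρ)) = 7.64·0.004434/(2·0.7357) = 0.02303 hr

Final: 0.02303 hr


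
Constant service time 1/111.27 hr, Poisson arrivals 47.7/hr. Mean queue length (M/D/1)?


ρ = 47.7/111.27 = 0.4287
M/D/1: Lq = ρ²/(2(1−ρ)) = 0.1838/(2·0.5713) = 0.16083

Final: 0.16083


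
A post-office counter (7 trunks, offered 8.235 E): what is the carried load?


B(7,8.235) = 0.321263 (Erlang-B)
Carried load = a(1 − B) = 8.235·(1 − 0.321263) = 8.235·0.678737 = 5.5894 E

Final: 5.5894 Erlangs


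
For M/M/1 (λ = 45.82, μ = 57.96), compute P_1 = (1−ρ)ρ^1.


ρ = 45.82/57.96 = 0.7905
P_n = (1−ρ)·ρ^n = (1 − 0.7905)·0.7905^1 = 0.2095·0.790545 = 0.165583

Final: 0.165583


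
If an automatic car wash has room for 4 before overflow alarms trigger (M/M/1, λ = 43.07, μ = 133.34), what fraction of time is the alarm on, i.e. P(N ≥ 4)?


ρ = 43.07/133.34 = 0.3230
P(N ≥ n) = ρ^n = 0.3230^4 = 0.010886

Final: 0.010886


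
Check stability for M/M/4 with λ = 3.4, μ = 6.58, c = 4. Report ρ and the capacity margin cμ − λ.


Total capacity cμ = 4·6.58 = 26.32/hr
ρ = λ/(cμ) = 3.4/26.32 = 0.1292
Stable ⇔ ρ < 1: YES
Spare capacity = cμ − λ = 26.32 − 3.4 = 22.92/hr

Final: ρ = 0.1292; stable; margin = 22.92/hr


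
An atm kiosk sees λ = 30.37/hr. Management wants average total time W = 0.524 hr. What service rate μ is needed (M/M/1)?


W = 1/(μ−λ) ⇒ μ − λ = 1/W = 1/0.524 = 1.9084
μ = λ + 1/W = 30.37 + 1.9084 = 32.2784 per hr

Final: 32.2784 /hr


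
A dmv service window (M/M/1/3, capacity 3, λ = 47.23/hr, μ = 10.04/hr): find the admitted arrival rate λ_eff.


ρ = 4.7042; P_K = (1−ρ)ρ^3/(1−ρ^4) = 0.789034
λ_eff = λ(1 − P_K) = 47.23·(1 − 0.789034) = 47.23·0.210966 = 9.9639 /hr

Final: 9.9639 /hr


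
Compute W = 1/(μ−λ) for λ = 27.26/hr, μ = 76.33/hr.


W = 1/(μ−λ) = 1/(76.33 − 27.26) = 1/49.07 = 0.02038 hr

Final: 0.02038 hr


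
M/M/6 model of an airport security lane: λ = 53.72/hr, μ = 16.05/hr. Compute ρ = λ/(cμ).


ρ = λ/(cμ) = 53.72/(6·16.05) = 53.72/96.30 = 0.5578

Final: 0.5578


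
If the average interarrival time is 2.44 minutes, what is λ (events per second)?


λ = 1/(interarrival time) in consistent units.
1 second = 0.0166667 min, so λ = 0.0166667/2.44 = 0.006831 per second

Final: 0.006831 /sec


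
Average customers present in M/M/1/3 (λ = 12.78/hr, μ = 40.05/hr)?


ρ = 12.78/40.05 = 0.3191
L = ρ[1 − (K+1)ρ^K + Kρ^(K+1)] / [(1−ρ)(1−ρ^(K+1))]
Numerator: 0.3191·(1 − 4·0.032493 + 3·0.010368) = 0.287553
Denominator: (0.6809)·(0.989632) = 0.673839
L = 0.287553/0.673839 = 0.4267

Final: 0.4267


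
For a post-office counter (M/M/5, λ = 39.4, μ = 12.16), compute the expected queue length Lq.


a = λ/μ = 3.2401; ρ = a/5 = 0.6480
P₀ = 0.035453
Lq = P₀·a^c·ρ / (c!·(1−ρ)²) = 0.035453·357.11923·0.6480/(120·0.12389)
= 0.55190

Final: 0.55190


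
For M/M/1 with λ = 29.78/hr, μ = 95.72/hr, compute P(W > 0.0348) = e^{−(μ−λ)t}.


W ~ Exponential(μ−λ) for M/M/1.
μ − λ = 95.72 − 29.78 = 65.9400
P(W > t) = e^{−(μ−λ)t} = e^{−2.2947} = 0.100790

Final: 0.100790


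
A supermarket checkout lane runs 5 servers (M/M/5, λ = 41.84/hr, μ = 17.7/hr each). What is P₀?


a = λ/μ = 41.84/17.7 = 2.3638; ρ = a/c = 0.4728
Σ_{k=0}^{4} a^k/k! (terms k=0..4) = 1.00000 + 2.36384 + 2.79387 + 2.20143 + 1.30096 = 9.66010
Tail: a^5/(5!(1−ρ)) = 73.80606/(120·0.5272) = 1.16657
P₀ = 1/(9.66010 + 1.16657) = 1/10.82666 = 0.092365

Final: 0.092365


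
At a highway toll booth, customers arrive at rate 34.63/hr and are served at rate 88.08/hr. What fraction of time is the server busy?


ρ = λ/μ = 34.63/88.08 = 0.3932

Final: 0.3932


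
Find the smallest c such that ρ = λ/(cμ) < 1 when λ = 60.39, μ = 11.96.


Stability requires cμ > λ ⇔ c > λ/μ.
λ/μ = 60.39/11.96 = 5.0493
Minimum integer c = ⌊5.0493⌋ + 1 = 6
Check: 6·11.96 = 71.76 > 60.39, while 5·11.96 = 59.80 ≤ 60.39

Final: 6 servers


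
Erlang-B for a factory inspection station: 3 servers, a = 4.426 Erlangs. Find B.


B(c,a) = (a^c/c!) / Σ_{k=0}^{c} a^k/k!
a^3/3! = 14.450503
Σ terms (k=0..3): 1.00000 + 4.42600 + 9.79474 + 14.45050 = 29.671241
B = 14.450503/29.671241 = 0.487021

Final: 0.487021


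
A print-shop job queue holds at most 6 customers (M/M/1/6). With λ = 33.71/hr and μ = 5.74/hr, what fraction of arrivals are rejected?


ρ = λ/μ = 33.71/5.74 = 5.8728
P_K = (1−ρ)ρ^K/(1−ρ^(K+1)) = (-4.8728·41028.076889)/(1 − 240950.604865)
= -199922.527976/-240949.604865 = 0.829728

Final: 0.829728


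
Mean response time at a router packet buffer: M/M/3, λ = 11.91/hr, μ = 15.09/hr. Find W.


a = 0.7893; ρ = 0.2631; P₀ = 0.452093
Lq = P₀·a^c·ρ/(c!(1−ρ)²) = 0.01795
Wq = Lq/λ = 0.01795/11.91 = 0.001507 hr
W = Wq + 1/μ = 0.001507 + 0.06627 = 0.06778 hr

Final: 0.06778 hr


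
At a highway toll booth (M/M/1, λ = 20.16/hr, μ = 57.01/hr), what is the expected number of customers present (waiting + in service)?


ρ = λ/μ = 20.16/57.01 = 0.3536
L = ρ/(1−ρ) = 0.3536/(1 − 0.3536) = 0.3536/0.6464 = 0.5471

Final: 0.5471


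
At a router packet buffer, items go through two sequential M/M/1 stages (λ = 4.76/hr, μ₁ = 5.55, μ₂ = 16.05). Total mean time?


Each node sees arrival rate λ = 4.76/hr (tandem ⇒ throughput preserved).
W₁ = 1/(μ₁−λ) = 1/(5.55−4.76) = 1.26582 hr
W₂ = 1/(μ₂−λ) = 1/(16.05−4.76) = 0.08857 hr
W_total = W₁ + W₂ = 1.26582 + 0.08857 = 1.35440 hr

Final: 1.35440 hr


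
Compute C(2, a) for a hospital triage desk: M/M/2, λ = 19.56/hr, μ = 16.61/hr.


a = λ/μ = 1.1776; ρ = a/2 = 0.5888
P₀ = 0.258810 (from M/M/c formula)
C(c,a) = [a^c/(c!(1−ρ))]·P₀ = [1.38675/(2·0.4112)]·0.258810
= 1.68623·0.258810 = 0.436414

Final: 0.436414


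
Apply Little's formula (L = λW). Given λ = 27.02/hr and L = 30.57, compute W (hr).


W = L/λ = 30.57/27.02 = 1.1314 hr

Final: 1.1314 hr


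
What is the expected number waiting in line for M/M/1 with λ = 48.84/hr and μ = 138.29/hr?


ρ = 48.84/138.29 = 0.3532
Lq = ρ²/(1−ρ) = 0.1247/0.6468 = 0.1928

Final: 0.1928


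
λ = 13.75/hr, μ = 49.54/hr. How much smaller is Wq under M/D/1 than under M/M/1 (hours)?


ρ = 13.75/49.54 = 0.2776
Wq(M/M/1) = ρ/(μ−λ) = 0.2776/35.79 = 0.007755 hr
Wq(M/D/1) = ρ/(2(μ−λ)) = 0.003878 hr
Savings = 0.007755 − 0.003878 = 0.003878 hr

Final: 0.003878 hr


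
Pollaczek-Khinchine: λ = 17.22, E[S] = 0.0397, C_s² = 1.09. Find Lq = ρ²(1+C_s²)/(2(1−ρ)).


ρ = λ·E[S] = 17.22·0.0397 = 0.6836
Lq = ρ²(1+C_s²)/(2(1−ρ)) = 0.4674·(1+1.09)/(2·0.3164)
= 0.4674·2.0900/0.6327 = 1.54374

Final: 1.54374


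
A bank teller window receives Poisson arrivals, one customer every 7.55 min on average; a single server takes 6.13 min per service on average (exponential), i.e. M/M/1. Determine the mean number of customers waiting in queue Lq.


λ = 60/7.55 = 7.9470 /hr
μ = 60/6.13 = 9.7879 /hr
ρ = λ/μ = 7.9470/9.7879 = 0.8119
Lq = ρ²/(1−ρ) = 0.6592/0.1881 = 3.5050

Final: 3.5050


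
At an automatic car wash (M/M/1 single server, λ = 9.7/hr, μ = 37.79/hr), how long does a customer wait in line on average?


ρ = 9.7/37.79 = 0.2567
Wq = ρ/(μ−λ) = 0.2567/(37.79 − 9.7) = 0.2567/28.09 = 0.009138 hr

Final: 0.009138 hr


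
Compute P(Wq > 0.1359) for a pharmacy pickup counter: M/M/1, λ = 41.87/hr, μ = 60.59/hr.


ρ = 41.87/60.59 = 0.6910
P(Wq > t) = ρ·e^{−(μ−λ)t} = 0.6910·e^{−2.5440}
= 0.6910·0.078548 = 0.054280

Final: 0.054280


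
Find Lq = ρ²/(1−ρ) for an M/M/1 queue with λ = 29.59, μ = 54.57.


ρ = 29.59/54.57 = 0.5422
Lq = ρ²/(1−ρ) = 0.2940/0.4578 = 0.6423

Final: 0.6423


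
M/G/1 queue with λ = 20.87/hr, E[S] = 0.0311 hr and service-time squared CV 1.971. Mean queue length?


ρ = λ·E[S] = 20.87·0.0311 = 0.6491
Lq = ρ²(1+C_s²)/(2(1−ρ)) = 0.4213·(1+1.971)/(2·0.3509)
= 0.4213·2.9710/0.7019 = 1.78321

Final: 1.78321


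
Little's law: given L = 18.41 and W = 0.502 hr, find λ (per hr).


λ = L/W = 18.41/0.502 = 36.6733 /hr

Final: 36.6733 /hr


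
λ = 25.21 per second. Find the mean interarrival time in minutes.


Mean interarrival time = 1/λ = 1/25.21 second = 0.03967 second
In minutes: 0.03967 × 0.0166667 = 0.0006611 min

Final: 0.0006611 min


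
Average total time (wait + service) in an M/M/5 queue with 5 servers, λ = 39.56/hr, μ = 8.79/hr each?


a = 4.5006; ρ = 0.9001; P₀ = 0.004951
Lq = P₀·a^c·ρ/(c!(1−ρ)²) = 6.87341
Wq = Lq/λ = 6.87341/39.56 = 0.17375 hr
W = Wq + 1/μ = 0.17375 + 0.11377 = 0.28751 hr

Final: 0.28751 hr


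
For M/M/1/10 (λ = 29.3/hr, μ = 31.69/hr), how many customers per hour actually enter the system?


ρ = 0.9246; P_K = (1−ρ)ρ^10/(1−ρ^11) = 0.059575
λ_eff = λ(1 − P_K) = 29.3·(1 − 0.059575) = 29.3·0.940425 = 27.5544 /hr

Final: 27.5544 /hr


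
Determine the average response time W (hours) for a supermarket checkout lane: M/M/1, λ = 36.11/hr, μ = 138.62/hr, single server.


W = 1/(μ−λ) = 1/(138.62 − 36.11) = 1/102.51 = 0.009755 hr

Final: 0.009755 hr


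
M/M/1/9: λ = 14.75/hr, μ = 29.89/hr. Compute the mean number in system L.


ρ = 14.75/29.89 = 0.4935
L = ρ[1 − (K+1)ρ^K + Kρ^(K+1)] / [(1−ρ)(1−ρ^(K+1))]
Numerator: 0.4935·(1 − 10·0.001735 + 9·0.0008564) = 0.488716
Denominator: (0.5065)·(0.999144) = 0.506090
L = 0.488716/0.506090 = 0.9657

Final: 0.9657


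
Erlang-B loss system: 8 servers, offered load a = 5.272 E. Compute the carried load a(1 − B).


B(8,5.272) = 0.083245 (Erlang-B)
Carried load = a(1 − B) = 5.272·(1 − 0.083245) = 5.272·0.916755 = 4.8331 E

Final: 4.8331 Erlangs


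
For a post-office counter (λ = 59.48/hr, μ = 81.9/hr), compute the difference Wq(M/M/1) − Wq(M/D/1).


ρ = 59.48/81.9 = 0.7263
Wq(M/M/1) = ρ/(μ−λ) = 0.7263/22.42 = 0.03239 hr
Wq(M/D/1) = ρ/(2(μ−λ)) = 0.01620 hr
Savings = 0.03239 − 0.01620 = 0.01620 hr

Final: 0.01620 hr


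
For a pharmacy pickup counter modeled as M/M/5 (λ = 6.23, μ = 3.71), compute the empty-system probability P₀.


a = λ/μ = 6.23/3.71 = 1.6792; ρ = a/c = 0.3358
Σ_{k=0}^{4} a^k/k! (terms k=0..4) = 1.00000 + 1.67925 + 1.40993 + 0.78921 + 0.33132 = 5.20970
Tail: a^5/(5!(1−ρ)) = 13.35275/(120·0.6642) = 0.16754
P₀ = 1/(5.20970 + 0.16754) = 1/5.37724 = 0.185969

Final: 0.185969


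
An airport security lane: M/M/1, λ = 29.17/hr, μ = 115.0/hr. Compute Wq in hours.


ρ = 29.17/115.0 = 0.2537
Wq = ρ/(μ−λ) = 0.2537/(115.0 − 29.17) = 0.2537/85.83 = 0.002955 hr

Final: 0.002955 hr


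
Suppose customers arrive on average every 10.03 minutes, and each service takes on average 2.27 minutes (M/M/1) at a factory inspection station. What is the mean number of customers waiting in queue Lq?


λ = 60/10.03 = 5.9821 /hr
μ = 60/2.27 = 26.4317 /hr
ρ = λ/μ = 5.9821/26.4317 = 0.2263
Lq = ρ²/(1−ρ) = 0.05122/0.7737 = 0.06620

Final: 0.06620


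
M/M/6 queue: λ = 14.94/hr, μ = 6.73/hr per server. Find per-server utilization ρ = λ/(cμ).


ρ = λ/(cμ) = 14.94/(6·6.73) = 14.94/40.38 = 0.3700

Final: 0.3700


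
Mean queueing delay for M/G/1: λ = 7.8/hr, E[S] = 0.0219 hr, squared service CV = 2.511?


ρ = λ·E[S] = 7.8·0.0219 = 0.1708
E[S²] = E[S]²(1+C_s²) = 0.0219²·(1+2.511) = 0.001684
Wq = λ·E[S²]/(2(1−ρ)) = 7.8·0.001684/(2·0.8292) = 0.007920 hr

Final: 0.007920 hr


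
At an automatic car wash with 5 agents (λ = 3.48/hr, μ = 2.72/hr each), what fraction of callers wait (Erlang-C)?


a = λ/μ = 1.2794; ρ = a/5 = 0.2559
P₀ = 0.278014 (from M/M/c formula)
C(c,a) = [a^c/(c!(1−ρ))]·P₀ = [3.42809/(120·0.7441)]·0.278014
= 0.03839·0.278014 = 0.010673

Final: 0.010673


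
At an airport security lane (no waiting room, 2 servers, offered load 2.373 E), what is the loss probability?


B(c,a) = (a^c/c!) / Σ_{k=0}^{c} a^k/k!
a^2/2! = 2.815565
Σ terms (k=0..2): 1.00000 + 2.37300 + 2.81556 = 6.188565
B = 2.815565/6.188565 = 0.454962

Final: 0.454962


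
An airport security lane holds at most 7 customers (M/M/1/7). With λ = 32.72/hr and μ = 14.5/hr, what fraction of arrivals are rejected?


ρ = λ/μ = 32.72/14.5 = 2.2566
P_K = (1−ρ)ρ^K/(1−ρ^(K+1)) = (-1.2566·297.931930)/(1 − 672.298809)
= -374.366880/-671.298809 = 0.557675

Final: 0.557675


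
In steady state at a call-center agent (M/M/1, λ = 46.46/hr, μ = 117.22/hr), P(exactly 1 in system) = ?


ρ = 46.46/117.22 = 0.3963
P_n = (1−ρ)·ρ^n = (1 − 0.3963)·0.3963^1 = 0.6037·0.396349 = 0.239256

Final: 0.239256


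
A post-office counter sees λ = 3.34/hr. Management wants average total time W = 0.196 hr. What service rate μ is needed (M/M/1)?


W = 1/(μ−λ) ⇒ μ − λ = 1/W = 1/0.196 = 5.1020
μ = λ + 1/W = 3.34 + 5.1020 = 8.4420 per hr

Final: 8.4420 /hr


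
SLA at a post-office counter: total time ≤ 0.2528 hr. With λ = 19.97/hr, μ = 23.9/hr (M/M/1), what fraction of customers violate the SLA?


W ~ Exponential(μ−λ) for M/M/1.
μ − λ = 23.9 − 19.97 = 3.9300
P(W > t) = e^{−(μ−λ)t} = e^{−0.9935} = 0.370277

Final: 0.370277


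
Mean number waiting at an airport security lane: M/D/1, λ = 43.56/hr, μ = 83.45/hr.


ρ = 43.56/83.45 = 0.5220
M/D/1: Lq = ρ²/(2(1−ρ)) = 0.2725/(2·0.4780) = 0.28501

Final: 0.28501


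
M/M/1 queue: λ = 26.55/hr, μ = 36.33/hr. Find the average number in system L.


ρ = λ/μ = 26.55/36.33 = 0.7308
L = ρ/(1−ρ) = 0.7308/(1 − 0.7308) = 0.7308/0.2692 = 2.7147

Final: 2.7147


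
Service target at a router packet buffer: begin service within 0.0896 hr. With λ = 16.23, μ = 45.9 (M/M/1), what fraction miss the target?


ρ = 16.23/45.9 = 0.3536
P(Wq > t) = ρ·e^{−(μ−λ)t} = 0.3536·e^{−2.6584}
= 0.3536·0.070058 = 0.024772

Final: 0.024772


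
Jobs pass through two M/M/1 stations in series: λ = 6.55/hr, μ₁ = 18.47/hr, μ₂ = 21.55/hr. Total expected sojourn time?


Each node sees arrival rate λ = 6.55/hr (tandem ⇒ throughput preserved).
W₁ = 1/(μ₁−λ) = 1/(18.47−6.55) = 0.08389 hr
W₂ = 1/(μ₂−λ) = 1/(21.55−6.55) = 0.06667 hr
W_total = W₁ + W₂ = 0.08389 + 0.06667 = 0.15056 hr

Final: 0.15056 hr


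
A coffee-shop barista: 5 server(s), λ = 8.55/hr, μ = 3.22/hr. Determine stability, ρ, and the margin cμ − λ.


Total capacity cμ = 5·3.22 = 16.10/hr
ρ = λ/(cμ) = 8.55/16.10 = 0.5311
Stable ⇔ ρ < 1: YES
Spare capacity = cμ − λ = 16.10 − 8.55 = 7.55/hr

Final: ρ = 0.5311; stable; margin = 7.55/hr


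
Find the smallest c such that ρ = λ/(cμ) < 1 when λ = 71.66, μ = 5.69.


Stability requires cμ > λ ⇔ c > λ/μ.
λ/μ = 71.66/5.69 = 12.5940
Minimum integer c = ⌊12.5940⌋ + 1 = 13
Check: 13·5.69 = 73.97 > 71.66, while 12·5.69 = 68.28 ≤ 71.66

Final: 13 servers


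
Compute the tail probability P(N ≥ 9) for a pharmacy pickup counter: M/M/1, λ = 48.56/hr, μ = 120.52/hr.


ρ = 48.56/120.52 = 0.4029
P(N ≥ n) = ρ^n = 0.4029^9 = 0.0002799

Final: 0.0002799


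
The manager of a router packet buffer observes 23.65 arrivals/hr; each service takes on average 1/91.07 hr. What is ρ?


ρ = λ/μ = 23.65/91.07 = 0.2597

Final: 0.2597


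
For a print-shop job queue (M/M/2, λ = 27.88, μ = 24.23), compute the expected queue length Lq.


a = λ/μ = 1.1506; ρ = a/2 = 0.5753
P₀ = 0.269583
Lq = P₀·a^c·ρ / (c!·(1−ρ)²) = 0.269583·1.32397·0.5753/(2·0.18035)
= 0.56928

Final: 0.56928


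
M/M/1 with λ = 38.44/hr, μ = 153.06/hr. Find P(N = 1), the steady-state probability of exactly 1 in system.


ρ = 38.44/153.06 = 0.2511
P_n = (1−ρ)·ρ^n = (1 − 0.2511)·0.2511^1 = 0.7489·0.251143 = 0.188070

Final: 0.188070


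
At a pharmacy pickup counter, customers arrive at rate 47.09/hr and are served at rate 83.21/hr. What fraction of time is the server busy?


ρ = λ/μ = 47.09/83.21 = 0.5659

Final: 0.5659


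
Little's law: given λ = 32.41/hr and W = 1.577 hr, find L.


L = λW = 32.41·1.577 = 51.1106

Final: 51.1106


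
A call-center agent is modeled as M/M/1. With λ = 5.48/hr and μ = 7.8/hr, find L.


ρ = λ/μ = 5.48/7.8 = 0.7026
L = ρ/(1−ρ) = 0.7026/(1 − 0.7026) = 0.7026/0.2974 = 2.3621

Final: 2.3621


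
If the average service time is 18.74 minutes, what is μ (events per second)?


μ = 1/(service time) in consistent units.
1 second = 0.0166667 min, so μ = 0.0166667/18.74 = 0.0008894 per second

Final: 0.0008894 /sec


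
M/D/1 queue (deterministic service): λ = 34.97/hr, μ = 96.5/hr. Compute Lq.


ρ = 34.97/96.5 = 0.3624
M/D/1: Lq = ρ²/(2(1−ρ)) = 0.1313/(2·0.6376) = 0.10298

Final: 0.10298


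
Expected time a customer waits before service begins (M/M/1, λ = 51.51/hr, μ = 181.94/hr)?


ρ = 51.51/181.94 = 0.2831
Wq = ρ/(μ−λ) = 0.2831/(181.94 − 51.51) = 0.2831/130.43 = 0.002171 hr

Final: 0.002171 hr


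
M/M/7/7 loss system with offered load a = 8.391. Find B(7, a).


B(c,a) = (a^c/c!) / Σ_{k=0}^{c} a^k/k!
a^7/7! = 581.119583
Σ terms (k=0..7): 1.00000 + 8.39100 + 35.20444 + 98.46682 + 206.55877 + 346.64693 + 484.78573 + 581.11958 = 1762.173280
B = 581.119583/1762.173280 = 0.329774

Final: 0.329774


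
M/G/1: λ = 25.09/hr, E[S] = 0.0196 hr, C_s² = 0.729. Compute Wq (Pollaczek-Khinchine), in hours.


ρ = λ·E[S] = 25.09·0.0196 = 0.4918
E[S²] = E[S]²(1+C_s²) = 0.0196²·(1+0.729) = 0.0006642
Wq = λ·E[S²]/(2(1−ρ)) = 25.09·0.0006642/(2·0.5082) = 0.01640 hr

Final: 0.01640 hr


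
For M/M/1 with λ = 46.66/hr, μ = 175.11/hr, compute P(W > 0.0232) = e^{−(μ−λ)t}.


W ~ Exponential(μ−λ) for M/M/1.
μ − λ = 175.11 − 46.66 = 128.4500
P(W > t) = e^{−(μ−λ)t} = e^{−2.9800} = 0.050791

Final: 0.050791


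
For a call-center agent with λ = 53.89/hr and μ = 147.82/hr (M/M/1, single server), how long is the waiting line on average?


ρ = 53.89/147.82 = 0.3646
Lq = ρ²/(1−ρ) = 0.1329/0.6354 = 0.2092

Final: 0.2092


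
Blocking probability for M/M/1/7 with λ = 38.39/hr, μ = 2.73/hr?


ρ = λ/μ = 38.39/2.73 = 14.0623
P_K = (1−ρ)ρ^K/(1−ρ^(K+1)) = (-13.0623·108739731.306926)/(1 − 1529127576.876509)
= -1420387845.569584/-1529127575.876509 = 0.928888

Final: 0.928888


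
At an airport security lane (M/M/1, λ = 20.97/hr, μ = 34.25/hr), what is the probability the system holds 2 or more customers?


ρ = 20.97/34.25 = 0.6123
P(N ≥ n) = ρ^n = 0.6123^2 = 0.374866

Final: 0.374866


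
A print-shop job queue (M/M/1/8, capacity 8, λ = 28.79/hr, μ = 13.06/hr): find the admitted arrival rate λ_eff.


ρ = 2.2044; P_K = (1−ρ)ρ^8/(1−ρ^9) = 0.546815
λ_eff = λ(1 − P_K) = 28.79·(1 − 0.546815) = 28.79·0.453185 = 13.0472 /hr

Final: 13.0472 /hr


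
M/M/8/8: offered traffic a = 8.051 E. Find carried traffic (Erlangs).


B(8,8.051) = 0.238396 (Erlang-B)
Carried load = a(1 − B) = 8.051·(1 − 0.238396) = 8.051·0.761604 = 6.1317 E

Final: 6.1317 Erlangs


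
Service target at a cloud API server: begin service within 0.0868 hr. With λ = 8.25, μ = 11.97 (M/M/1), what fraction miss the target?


ρ = 8.25/11.97 = 0.6892
P(Wq > t) = ρ·e^{−(μ−λ)t} = 0.6892·e^{−0.3229}
= 0.6892·0.724049 = 0.499031

Final: 0.499031


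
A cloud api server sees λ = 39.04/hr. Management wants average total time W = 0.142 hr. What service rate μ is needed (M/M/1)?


W = 1/(μ−λ) ⇒ μ − λ = 1/W = 1/0.142 = 7.0423
μ = λ + 1/W = 39.04 + 7.0423 = 46.0823 per hr

Final: 46.0823 /hr


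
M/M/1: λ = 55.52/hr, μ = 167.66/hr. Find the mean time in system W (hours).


W = 1/(μ−λ) = 1/(167.66 − 55.52) = 1/112.14 = 0.008917 hr

Final: 0.008917 hr


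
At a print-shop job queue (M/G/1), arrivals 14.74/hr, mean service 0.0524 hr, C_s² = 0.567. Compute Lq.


ρ = λ·E[S] = 14.74·0.0524 = 0.7724
Lq = ρ²(1+C_s²)/(2(1−ρ)) = 0.5966·(1+0.567)/(2·0.2276)
= 0.5966·1.5670/0.4552 = 2.05342

Final: 2.05342


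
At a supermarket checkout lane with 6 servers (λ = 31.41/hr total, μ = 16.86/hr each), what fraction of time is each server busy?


ρ = λ/(cμ) = 31.41/(6·16.86) = 31.41/101.16 = 0.3105

Final: 0.3105


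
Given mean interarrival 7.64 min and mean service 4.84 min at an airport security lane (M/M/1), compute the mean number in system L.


λ = 60/7.64 = 7.8534 /hr
μ = 60/4.84 = 12.3967 /hr
ρ = λ/μ = 7.8534/12.3967 = 0.6335
L = ρ/(1−ρ) = 0.6335/0.3665 = 1.7286

Final: 1.7286


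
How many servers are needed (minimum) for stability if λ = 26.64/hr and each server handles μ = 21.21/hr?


Stability requires cμ > λ ⇔ c > λ/μ.
λ/μ = 26.64/21.21 = 1.2560
Minimum integer c = ⌊1.2560⌋ + 1 = 2
Check: 2·21.21 = 42.42 > 26.64, while 1·21.21 = 21.21 ≤ 26.64

Final: 2 servers


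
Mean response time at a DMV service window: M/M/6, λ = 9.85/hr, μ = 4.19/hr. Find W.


a = 2.3508; ρ = 0.3918; P₀ = 0.094916
Lq = P₀·a^c·ρ/(c!(1−ρ)²) = 0.02357
Wq = Lq/λ = 0.02357/9.85 = 0.002393 hr
W = Wq + 1/μ = 0.002393 + 0.23866 = 0.24106 hr

Final: 0.24106 hr


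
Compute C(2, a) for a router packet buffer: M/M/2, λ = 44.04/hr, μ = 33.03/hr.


a = λ/μ = 1.3333; ρ = a/2 = 0.6667
P₀ = 0.200000 (from M/M/c formula)
C(c,a) = [a^c/(c!(1−ρ))]·P₀ = [1.77778/(2·0.3333)]·0.200000
= 2.66667·0.200000 = 0.533333

Final: 0.533333


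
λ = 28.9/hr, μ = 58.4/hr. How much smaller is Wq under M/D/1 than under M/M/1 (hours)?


ρ = 28.9/58.4 = 0.4949
Wq(M/M/1) = ρ/(μ−λ) = 0.4949/29.50 = 0.01678 hr
Wq(M/D/1) = ρ/(2(μ−λ)) = 0.008388 hr
Savings = 0.01678 − 0.008388 = 0.008388 hr

Final: 0.008388 hr


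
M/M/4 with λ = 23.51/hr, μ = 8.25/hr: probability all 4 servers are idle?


a = λ/μ = 23.51/8.25 = 2.8497; ρ = a/c = 0.7124
Σ_{k=0}^{3} a^k/k! (terms k=0..3) = 1.00000 + 2.84970 + 4.06039 + 3.85696 = 11.76704
Tail: a^4/(4!(1−ρ)) = 65.94695/(24·0.2876) = 9.55501
P₀ = 1/(11.76704 + 9.55501) = 1/21.32205 = 0.046900

Final: 0.046900


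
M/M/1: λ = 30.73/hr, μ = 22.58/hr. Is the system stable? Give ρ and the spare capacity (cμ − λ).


Total capacity cμ = 1·22.58 = 22.58/hr
ρ = λ/(cμ) = 30.73/22.58 = 1.3609
Stable ⇔ ρ < 1: NO
Spare capacity = cμ − λ = 22.58 − 30.73 = -8.15/hr

Final: ρ = 1.3609; unstable; margin = -8.15/hr


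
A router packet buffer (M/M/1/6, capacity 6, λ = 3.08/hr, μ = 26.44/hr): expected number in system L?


ρ = 3.08/26.44 = 0.1165
L = ρ[1 − (K+1)ρ^K + Kρ^(K+1)] / [(1−ρ)(1−ρ^(K+1))]
Numerator: 0.1165·(1 − 7·0.000002499 + 6·0.0000002911) = 0.116488
Denominator: (0.8835)·(1.000000) = 0.883510
L = 0.116488/0.883510 = 0.1318

Final: 0.1318


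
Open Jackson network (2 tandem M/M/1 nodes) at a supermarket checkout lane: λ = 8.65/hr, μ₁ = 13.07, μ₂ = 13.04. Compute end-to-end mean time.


Each node sees arrival rate λ = 8.65/hr (tandem ⇒ throughput preserved).
W₁ = 1/(μ₁−λ) = 1/(13.07−8.65) = 0.22624 hr
W₂ = 1/(μ₂−λ) = 1/(13.04−8.65) = 0.22779 hr
W_total = W₁ + W₂ = 0.22624 + 0.22779 = 0.45403 hr

Final: 0.45403 hr


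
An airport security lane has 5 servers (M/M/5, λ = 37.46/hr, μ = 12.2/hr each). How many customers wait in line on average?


a = λ/μ = 3.0705; ρ = a/5 = 0.6141
P₀ = 0.043092
Lq = P₀·a^c·ρ / (c!·(1−ρ)²) = 0.043092·272.92273·0.6141/(120·0.14892)
= 0.40414

Final: 0.40414


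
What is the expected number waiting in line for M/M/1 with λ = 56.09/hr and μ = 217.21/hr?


ρ = 56.09/217.21 = 0.2582
Lq = ρ²/(1−ρ) = 0.06668/0.7418 = 0.08990

Final: 0.08990


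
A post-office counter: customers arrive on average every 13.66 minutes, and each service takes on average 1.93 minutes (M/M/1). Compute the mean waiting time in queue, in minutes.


λ = 60/13.66 = 4.3924 /hr
μ = 60/1.93 = 31.0881 /hr
ρ = λ/μ = 4.3924/31.0881 = 0.1413
Wq = ρ/(μ−λ) = 0.1413/(31.0881−4.3924) = 0.005293 hr
In minutes: 0.005293·60 = 0.3176 min

Final: 0.3176 min


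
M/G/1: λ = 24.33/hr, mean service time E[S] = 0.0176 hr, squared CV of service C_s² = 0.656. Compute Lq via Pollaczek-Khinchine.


ρ = λ·E[S] = 24.33·0.0176 = 0.4282
Lq = ρ²(1+C_s²)/(2(1−ρ)) = 0.1834·(1+0.656)/(2·0.5718)
= 0.1834·1.6560/1.1436 = 0.26552

Final: 0.26552


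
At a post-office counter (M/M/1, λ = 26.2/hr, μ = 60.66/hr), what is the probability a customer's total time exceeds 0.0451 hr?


W ~ Exponential(μ−λ) for M/M/1.
μ − λ = 60.66 − 26.2 = 34.4600
P(W > t) = e^{−(μ−λ)t} = e^{−1.5541} = 0.211370

Final: 0.211370


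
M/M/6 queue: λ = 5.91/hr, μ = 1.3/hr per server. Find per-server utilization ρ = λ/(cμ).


ρ = λ/(cμ) = 5.91/(6·1.3) = 5.91/7.80 = 0.7577

Final: 0.7577


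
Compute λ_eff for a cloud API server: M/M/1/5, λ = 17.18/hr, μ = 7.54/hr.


ρ = 2.2785; P_K = (1−ρ)ρ^5/(1−ρ^6) = 0.565156
λ_eff = λ(1 − P_K) = 17.18·(1 − 0.565156) = 17.18·0.434844 = 7.4706 /hr

Final: 7.4706 /hr


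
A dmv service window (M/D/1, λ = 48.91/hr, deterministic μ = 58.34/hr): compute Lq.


ρ = 48.91/58.34 = 0.8384
M/D/1: Lq = ρ²/(2(1−ρ)) = 0.7028/(2·0.1616) = 2.17414

Final: 2.17414


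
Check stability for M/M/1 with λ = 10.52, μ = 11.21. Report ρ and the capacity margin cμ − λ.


Total capacity cμ = 1·11.21 = 11.21/hr
ρ = λ/(cμ) = 10.52/11.21 = 0.9384
Stable ⇔ ρ < 1: YES
Spare capacity = cμ − λ = 11.21 − 10.52 = 0.69/hr

Final: ρ = 0.9384; stable; margin = 0.69/hr


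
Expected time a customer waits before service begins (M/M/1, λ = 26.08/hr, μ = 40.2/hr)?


ρ = 26.08/40.2 = 0.6488
Wq = ρ/(μ−λ) = 0.6488/(40.2 − 26.08) = 0.6488/14.12 = 0.04595 hr

Final: 0.04595 hr


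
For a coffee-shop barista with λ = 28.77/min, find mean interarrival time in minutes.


Mean interarrival time = 1/λ = 1/28.77 minute = 0.03476 minute
In minutes: 0.03476 × 1 = 0.03476 min

Final: 0.03476 min


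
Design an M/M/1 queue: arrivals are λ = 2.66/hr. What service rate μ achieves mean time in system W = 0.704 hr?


W = 1/(μ−λ) ⇒ μ − λ = 1/W = 1/0.704 = 1.4205
μ = λ + 1/W = 2.66 + 1.4205 = 4.0805 per hr

Final: 4.0805 /hr


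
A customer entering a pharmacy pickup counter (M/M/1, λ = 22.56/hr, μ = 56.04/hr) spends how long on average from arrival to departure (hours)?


W = 1/(μ−λ) = 1/(56.04 − 22.56) = 1/33.48 = 0.02987 hr

Final: 0.02987 hr


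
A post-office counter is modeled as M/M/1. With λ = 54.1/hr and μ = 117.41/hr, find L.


ρ = λ/μ = 54.1/117.41 = 0.4608
L = ρ/(1−ρ) = 0.4608/(1 − 0.4608) = 0.4608/0.5392 = 0.8545

Final: 0.8545


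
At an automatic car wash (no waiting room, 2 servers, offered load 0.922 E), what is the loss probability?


B(c,a) = (a^c/c!) / Σ_{k=0}^{c} a^k/k!
a^2/2! = 0.425042
Σ terms (k=0..2): 1.00000 + 0.92200 + 0.42504 = 2.347042
B = 0.425042/2.347042 = 0.181097

Final: 0.181097


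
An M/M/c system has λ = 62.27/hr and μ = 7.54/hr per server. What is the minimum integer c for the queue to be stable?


Stability requires cμ > λ ⇔ c > λ/μ.
λ/μ = 62.27/7.54 = 8.2586
Minimum integer c = ⌊8.2586⌋ + 1 = 9
Check: 9·7.54 = 67.86 > 62.27, while 8·7.54 = 60.32 ≤ 62.27

Final: 9 servers


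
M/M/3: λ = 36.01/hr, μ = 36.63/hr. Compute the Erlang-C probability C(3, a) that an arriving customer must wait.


a = λ/μ = 0.9831; ρ = a/3 = 0.3277
P₀ = 0.370121 (from M/M/c formula)
C(c,a) = [a^c/(c!(1−ρ))]·P₀ = [0.95008/(6·0.6723)]·0.370121
= 0.23553·0.370121 = 0.087173

Final: 0.087173


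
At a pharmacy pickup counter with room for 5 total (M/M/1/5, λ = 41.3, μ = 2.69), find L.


ρ = 41.3/2.69 = 15.3532
L = ρ[1 − (K+1)ρ^K + Kρ^(K+1)] / [(1−ρ)(1−ρ^(K+1))]
Numerator: 15.3532·(1 − 6·853078.228201 + 5·13097446.403240) = 926851278.297649
Denominator: (-14.3532)·(-13097445.403240) = 187989727.516386
L = 926851278.297649/187989727.516386 = 4.9303

Final: 4.9303


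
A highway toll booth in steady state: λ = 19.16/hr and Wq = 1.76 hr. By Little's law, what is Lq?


Lq = λWq = 19.16·1.76 = 33.7216

Final: 33.7216


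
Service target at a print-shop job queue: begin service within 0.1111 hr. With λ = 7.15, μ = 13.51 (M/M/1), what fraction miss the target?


ρ = 7.15/13.51 = 0.5292
P(Wq > t) = ρ·e^{−(μ−λ)t} = 0.5292·e^{−0.7066}
= 0.5292·0.493321 = 0.261084

Final: 0.261084


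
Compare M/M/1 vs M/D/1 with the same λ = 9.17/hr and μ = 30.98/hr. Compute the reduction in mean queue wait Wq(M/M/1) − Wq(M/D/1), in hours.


ρ = 9.17/30.98 = 0.2960
Wq(M/M/1) = ρ/(μ−λ) = 0.2960/21.81 = 0.01357 hr
Wq(M/D/1) = ρ/(2(μ−λ)) = 0.006786 hr
Savings = 0.01357 − 0.006786 = 0.006786 hr

Final: 0.006786 hr


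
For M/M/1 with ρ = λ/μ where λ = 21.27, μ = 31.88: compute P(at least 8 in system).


ρ = 21.27/31.88 = 0.6672
P(N ≥ n) = ρ^n = 0.6672^8 = 0.039264

Final: 0.039264


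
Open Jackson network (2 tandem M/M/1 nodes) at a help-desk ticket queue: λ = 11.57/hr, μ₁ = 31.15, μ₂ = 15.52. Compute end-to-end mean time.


Each node sees arrival rate λ = 11.57/hr (tandem ⇒ throughput preserved).
W₁ = 1/(μ₁−λ) = 1/(31.15−11.57) = 0.05107 hr
W₂ = 1/(μ₂−λ) = 1/(15.52−11.57) = 0.25316 hr
W_total = W₁ + W₂ = 0.05107 + 0.25316 = 0.30424 hr

Final: 0.30424 hr


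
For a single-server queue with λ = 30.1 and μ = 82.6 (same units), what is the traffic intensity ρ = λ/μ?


ρ = λ/μ = 30.1/82.6 = 0.3644

Final: 0.3644


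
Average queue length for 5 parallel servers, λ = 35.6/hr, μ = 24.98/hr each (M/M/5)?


a = λ/μ = 1.4251; ρ = a/5 = 0.2850
P₀ = 0.240185
Lq = P₀·a^c·ρ / (c!·(1−ρ)²) = 0.240185·5.87879·0.2850/(120·0.51118)
= 0.006561

Final: 0.006561


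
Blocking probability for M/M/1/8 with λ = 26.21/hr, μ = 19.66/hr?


ρ = λ/μ = 26.21/19.66 = 1.3332
P_K = (1−ρ)ρ^K/(1−ρ^(K+1)) = (-0.3332·9.978564)/(1 − 13.303061)
= -3.324496/-12.303061 = 0.270217

Final: 0.270217


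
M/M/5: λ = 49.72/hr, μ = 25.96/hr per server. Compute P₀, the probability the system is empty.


a = λ/μ = 49.72/25.96 = 1.9153; ρ = a/c = 0.3831
Σ_{k=0}^{4} a^k/k! (terms k=0..4) = 1.00000 + 1.91525 + 1.83410 + 1.17092 + 0.56065 = 6.48093
Tail: a^5/(5!(1−ρ)) = 25.77105/(120·0.6169) = 0.34810
P₀ = 1/(6.48093 + 0.34810) = 1/6.82903 = 0.146434

Final: 0.146434


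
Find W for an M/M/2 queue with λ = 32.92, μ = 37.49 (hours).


a = 0.8781; ρ = 0.4391; P₀ = 0.389805
Lq = P₀·a^c·ρ/(c!(1−ρ)²) = 0.20969
Wq = Lq/λ = 0.20969/32.92 = 0.006370 hr
W = Wq + 1/μ = 0.006370 + 0.02667 = 0.03304 hr

Final: 0.03304 hr


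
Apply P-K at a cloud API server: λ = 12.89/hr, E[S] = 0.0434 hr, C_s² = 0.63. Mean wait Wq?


ρ = λ·E[S] = 12.89·0.0434 = 0.5594
E[S²] = E[S]²(1+C_s²) = 0.0434²·(1+0.63) = 0.003070
Wq = λ·E[S²]/(2(1−ρ)) = 12.89·0.003070/(2·0.4406) = 0.04491 hr

Final: 0.04491 hr


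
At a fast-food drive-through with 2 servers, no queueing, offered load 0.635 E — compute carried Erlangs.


B(2,0.635) = 0.109774 (Erlang-B)
Carried load = a(1 − B) = 0.635·(1 − 0.109774) = 0.635·0.890226 = 0.5653 E

Final: 0.5653 Erlangs


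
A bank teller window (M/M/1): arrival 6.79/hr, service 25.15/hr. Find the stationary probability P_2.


ρ = 6.79/25.15 = 0.2700
P_n = (1−ρ)·ρ^n = (1 − 0.2700)·0.2700^2 = 0.7300·0.072889 = 0.053211

Final: 0.053211


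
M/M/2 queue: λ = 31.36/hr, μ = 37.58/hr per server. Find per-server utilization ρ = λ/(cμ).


ρ = λ/(cμ) = 31.36/(2·37.58) = 31.36/75.16 = 0.4172

Final: 0.4172


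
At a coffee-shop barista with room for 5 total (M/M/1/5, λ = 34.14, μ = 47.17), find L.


ρ = 34.14/47.17 = 0.7238
L = ρ[1 − (K+1)ρ^K + Kρ^(K+1)] / [(1−ρ)(1−ρ^(K+1))]
Numerator: 0.7238·(1 − 6·0.198604 + 5·0.143743) = 0.381489
Denominator: (0.2762)·(0.856257) = 0.236528
L = 0.381489/0.236528 = 1.6129

Final: 1.6129


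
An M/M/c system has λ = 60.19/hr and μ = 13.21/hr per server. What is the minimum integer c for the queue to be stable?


Stability requires cμ > λ ⇔ c > λ/μ.
λ/μ = 60.19/13.21 = 4.5564
Minimum integer c = ⌊4.5564⌋ + 1 = 5
Check: 5·13.21 = 66.05 > 60.19, while 4·13.21 = 52.84 ≤ 60.19

Final: 5 servers


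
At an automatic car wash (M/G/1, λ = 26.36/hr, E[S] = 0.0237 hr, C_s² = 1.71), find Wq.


ρ = λ·E[S] = 26.36·0.0237 = 0.6247
E[S²] = E[S]²(1+C_s²) = 0.0237²·(1+1.71) = 0.001522
Wq = λ·E[S²]/(2(1−ρ)) = 26.36·0.001522/(2·0.3753) = 0.05346 hr

Final: 0.05346 hr


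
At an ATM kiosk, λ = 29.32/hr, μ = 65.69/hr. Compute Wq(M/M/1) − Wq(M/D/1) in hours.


ρ = 29.32/65.69 = 0.4463
Wq(M/M/1) = ρ/(μ−λ) = 0.4463/36.37 = 0.01227 hr
Wq(M/D/1) = ρ/(2(μ−λ)) = 0.006136 hr
Savings = 0.01227 − 0.006136 = 0.006136 hr

Final: 0.006136 hr


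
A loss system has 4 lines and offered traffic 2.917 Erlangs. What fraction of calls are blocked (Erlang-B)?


B(c,a) = (a^c/c!) / Σ_{k=0}^{c} a^k/k!
a^4/4! = 3.016716
Σ terms (k=0..4): 1.00000 + 2.91700 + 4.25444 + 4.13674 + 3.01672 = 15.324899
B = 3.016716/15.324899 = 0.196851

Final: 0.196851


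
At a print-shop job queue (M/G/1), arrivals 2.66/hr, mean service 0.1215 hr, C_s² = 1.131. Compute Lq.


ρ = λ·E[S] = 2.66·0.1215 = 0.3232
Lq = ρ²(1+C_s²)/(2(1−ρ)) = 0.1045·(1+1.131)/(2·0.6768)
= 0.1045·2.1310/1.3536 = 0.16444

Final: 0.16444


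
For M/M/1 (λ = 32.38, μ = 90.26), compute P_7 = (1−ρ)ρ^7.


ρ = 32.38/90.26 = 0.3587
P_n = (1−ρ)·ρ^n = (1 − 0.3587)·0.3587^7 = 0.6413·0.0007647 = 0.0004903

Final: 0.0004903


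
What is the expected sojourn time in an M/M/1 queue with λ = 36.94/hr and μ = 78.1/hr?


W = 1/(μ−λ) = 1/(78.1 − 36.94) = 1/41.16 = 0.02430 hr

Final: 0.02430 hr


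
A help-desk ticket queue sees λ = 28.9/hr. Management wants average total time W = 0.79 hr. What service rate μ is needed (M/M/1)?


W = 1/(μ−λ) ⇒ μ − λ = 1/W = 1/0.79 = 1.2658
μ = λ + 1/W = 28.9 + 1.2658 = 30.1658 per hr

Final: 30.1658 /hr


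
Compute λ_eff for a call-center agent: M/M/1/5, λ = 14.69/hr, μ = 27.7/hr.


ρ = 0.5303; P_K = (1−ρ)ρ^5/(1−ρ^6) = 0.020150
λ_eff = λ(1 − P_K) = 14.69·(1 − 0.020150) = 14.69·0.979850 = 14.3940 /hr

Final: 14.3940 /hr


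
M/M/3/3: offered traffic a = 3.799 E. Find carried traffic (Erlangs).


B(3,3.799) = 0.431994 (Erlang-B)
Carried load = a(1 − B) = 3.799·(1 − 0.431994) = 3.799·0.568006 = 2.1579 E

Final: 2.1579 Erlangs


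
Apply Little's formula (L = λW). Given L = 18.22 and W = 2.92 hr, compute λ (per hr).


λ = L/W = 18.22/2.92 = 6.2397 /hr

Final: 6.2397 /hr


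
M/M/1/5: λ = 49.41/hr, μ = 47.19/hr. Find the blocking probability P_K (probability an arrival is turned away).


ρ = λ/μ = 49.41/47.19 = 1.0470
P_K = (1−ρ)ρ^K/(1−ρ^(K+1)) = (-0.04704·1.258416)/(1 − 1.317617)
= -0.059201/-0.317617 = 0.186390

Final: 0.186390


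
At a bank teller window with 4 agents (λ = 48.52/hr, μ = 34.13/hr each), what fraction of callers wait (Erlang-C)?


a = λ/μ = 1.4216; ρ = a/4 = 0.3554
P₀ = 0.239521 (from M/M/c formula)
C(c,a) = [a^c/(c!(1−ρ))]·P₀ = [4.08449/(24·0.6446)]·0.239521
= 0.26402·0.239521 = 0.063239

Final: 0.063239


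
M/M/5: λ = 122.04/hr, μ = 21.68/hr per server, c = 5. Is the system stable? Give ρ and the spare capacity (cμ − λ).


Total capacity cμ = 5·21.68 = 108.40/hr
ρ = λ/(cμ) = 122.04/108.40 = 1.1258
Stable ⇔ ρ < 1: NO
Spare capacity = cμ − λ = 108.40 − 122.04 = -13.64/hr

Final: ρ = 1.1258; unstable; margin = -13.64/hr


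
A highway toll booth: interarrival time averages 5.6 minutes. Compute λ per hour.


λ = 1/(interarrival time) in consistent units.
1 hour = 60 min, so λ = 60/5.6 = 10.7143 per hour

Final: 10.7143 /hr


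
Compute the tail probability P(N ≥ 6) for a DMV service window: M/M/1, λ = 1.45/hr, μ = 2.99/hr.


ρ = 1.45/2.99 = 0.4849
P(N ≥ n) = ρ^n = 0.4849^6 = 0.013007

Final: 0.013007


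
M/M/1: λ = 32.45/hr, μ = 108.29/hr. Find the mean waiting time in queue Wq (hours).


ρ = 32.45/108.29 = 0.2997
Wq = ρ/(μ−λ) = 0.2997/(108.29 − 32.45) = 0.2997/75.84 = 0.003951 hr

Final: 0.003951 hr


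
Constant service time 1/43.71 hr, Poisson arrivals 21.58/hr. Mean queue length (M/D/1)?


ρ = 21.58/43.71 = 0.4937
M/D/1: Lq = ρ²/(2(1−ρ)) = 0.2437/(2·0.5063) = 0.24072

Final: 0.24072


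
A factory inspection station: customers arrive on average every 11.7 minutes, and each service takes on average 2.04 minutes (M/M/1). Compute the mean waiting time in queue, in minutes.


λ = 60/11.7 = 5.1282 /hr
μ = 60/2.04 = 29.4118 /hr
ρ = λ/μ = 5.1282/29.4118 = 0.1744
Wq = ρ/(μ−λ) = 0.1744/(29.4118−5.1282) = 0.007180 hr
In minutes: 0.007180·60 = 0.4308 min

Final: 0.4308 min


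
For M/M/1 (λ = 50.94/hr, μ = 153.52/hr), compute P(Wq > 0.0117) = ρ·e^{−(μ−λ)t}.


ρ = 50.94/153.52 = 0.3318
P(Wq > t) = ρ·e^{−(μ−λ)t} = 0.3318·e^{−1.2002}
= 0.3318·0.301138 = 0.099922

Final: 0.099922


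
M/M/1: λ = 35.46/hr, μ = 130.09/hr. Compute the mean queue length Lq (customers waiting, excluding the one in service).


ρ = 35.46/130.09 = 0.2726
Lq = ρ²/(1−ρ) = 0.07430/0.7274 = 0.1021

Final: 0.1021


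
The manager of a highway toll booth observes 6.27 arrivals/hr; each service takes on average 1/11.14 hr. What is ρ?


ρ = λ/μ = 6.27/11.14 = 0.5628

Final: 0.5628
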